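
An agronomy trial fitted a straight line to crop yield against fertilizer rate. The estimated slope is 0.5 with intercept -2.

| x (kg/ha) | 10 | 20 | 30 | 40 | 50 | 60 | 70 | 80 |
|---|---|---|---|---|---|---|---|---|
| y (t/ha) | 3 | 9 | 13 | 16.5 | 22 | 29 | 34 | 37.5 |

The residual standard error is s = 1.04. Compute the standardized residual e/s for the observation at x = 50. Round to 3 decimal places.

-0.962

ŷ = -2 + 0.5·50 = 23
e = 22 − 23 = -1
e/s = -1 / 1.04 = -0.962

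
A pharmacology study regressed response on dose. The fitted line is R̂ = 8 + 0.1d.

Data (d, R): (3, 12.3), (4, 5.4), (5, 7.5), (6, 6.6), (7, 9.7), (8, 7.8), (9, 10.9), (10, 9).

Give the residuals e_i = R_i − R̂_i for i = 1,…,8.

4, -3, -1, -2, 1, -1, 2, 0

d=3: R̂ = 8 + 0.1·3 = 8.3; e = 12.3 − 8.3 = 4
d=4: R̂ = 8 + 0.1·4 = 8.4; e = 5.4 − 8.4 = -3
d=5: R̂ = 8 + 0.1·5 = 8.5; e = 7.5 − 8.5 = -1
d=6: R̂ = 8 + 0.1·6 = 8.6; e = 6.6 − 8.6 = -2
d=7: R̂ = 8 + 0.1·7 = 8.7; e = 9.7 − 8.7 = 1
d=8: R̂ = 8 + 0.1·8 = 8.8; e = 7.8 − 8.8 = -1
d=9: R̂ = 8 + 0.1·9 = 8.9; e = 10.9 − 8.9 = 2
d=10: R̂ = 8 + 0.1·10 = 9; e = 9 − 9 = 0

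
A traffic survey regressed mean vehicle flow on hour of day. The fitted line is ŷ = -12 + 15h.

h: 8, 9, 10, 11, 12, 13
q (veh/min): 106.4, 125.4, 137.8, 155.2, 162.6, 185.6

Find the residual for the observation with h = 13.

e = 2.6

ŷ = -12 + 15·13 = 183
e = 185.6 − 183 = 2.6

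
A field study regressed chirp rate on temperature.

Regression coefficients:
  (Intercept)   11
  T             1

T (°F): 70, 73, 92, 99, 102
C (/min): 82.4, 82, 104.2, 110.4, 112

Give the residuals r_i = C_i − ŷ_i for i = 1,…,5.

1.4, -2, 1.2, 0.4, -1

T=70: ŷ = 11 + 70 = 81; r = 82.4 − 81 = 1.4
T=73: ŷ = 11 + 73 = 84; r = 82 − 84 = -2
T=92: ŷ = 11 + 92 = 103; r = 104.2 − 103 = 1.2
T=99: ŷ = 11 + 99 = 110; r = 110.4 − 110 = 0.4
T=102: ŷ = 11 + 102 = 113; r = 112 − 113 = -1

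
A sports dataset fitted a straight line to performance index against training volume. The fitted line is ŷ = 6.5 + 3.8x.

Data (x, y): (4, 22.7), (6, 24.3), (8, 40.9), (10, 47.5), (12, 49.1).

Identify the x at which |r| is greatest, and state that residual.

x = 6, r = -5

x=4: ŷ = 6.5 + 3.8·4 = 21.7; r = 22.7 − 21.7 = 1
x=6: ŷ = 6.5 + 3.8·6 = 29.3; r = 24.3 − 29.3 = -5
x=8: ŷ = 6.5 + 3.8·8 = 36.9; r = 40.9 − 36.9 = 4
x=10: ŷ = 6.5 + 3.8·10 = 44.5; r = 47.5 − 44.5 = 3
x=12: ŷ = 6.5 + 3.8·12 = 52.1; r = 49.1 − 52.1 = -3
Largest |r| is 5 at x = 6, residual -5.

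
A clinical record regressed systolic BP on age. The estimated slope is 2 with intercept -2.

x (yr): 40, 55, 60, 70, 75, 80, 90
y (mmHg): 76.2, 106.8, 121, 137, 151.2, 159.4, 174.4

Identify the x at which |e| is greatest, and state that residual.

x = 90, e = -3.6

x=40: ŷ = -2 + 2·40 = 78; e = 76.2 − 78 = -1.8
x=55: ŷ = -2 + 2·55 = 108; e = 106.8 − 108 = -1.2
x=60: ŷ = -2 + 2·60 = 118; e = 121 − 118 = 3
x=70: ŷ = -2 + 2·70 = 138; e = 137 − 138 = -1
x=75: ŷ = -2 + 2·75 = 148; e = 151.2 − 148 = 3.2
x=80: ŷ = -2 + 2·80 = 158; e = 159.4 − 158 = 1.4
x=90: ŷ = -2 + 2·90 = 178; e = 174.4 − 178 = -3.6
Largest |e| is 3.6 at x = 90, residual -3.6.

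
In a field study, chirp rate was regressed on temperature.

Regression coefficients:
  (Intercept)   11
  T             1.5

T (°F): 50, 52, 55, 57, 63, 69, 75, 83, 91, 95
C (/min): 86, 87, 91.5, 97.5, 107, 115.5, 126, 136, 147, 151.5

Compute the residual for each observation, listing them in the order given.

0, -2, -2, 1, 1.5, 1, 2.5, 0.5, -0.5, -2

T=50: Ĉ = 11 + 1.5·50 = 86; r = 86 − 86 = 0
T=52: Ĉ = 11 + 1.5·52 = 89; r = 87 − 89 = -2
T=55: Ĉ = 11 + 1.5·55 = 93.5; r = 91.5 − 93.5 = -2
T=57: Ĉ = 11 + 1.5·57 = 96.5; r = 97.5 − 96.5 = 1
T=63: Ĉ = 11 + 1.5·63 = 105.5; r = 107 − 105.5 = 1.5
T=69: Ĉ = 11 + 1.5·69 = 114.5; r = 115.5 − 114.5 = 1
T=75: Ĉ = 11 + 1.5·75 = 123.5; r = 126 − 123.5 = 2.5
T=83: Ĉ = 11 + 1.5·83 = 135.5; r = 136 − 135.5 = 0.5
T=91: Ĉ = 11 + 1.5·91 = 147.5; r = 147 − 147.5 = -0.5
T=95: Ĉ = 11 + 1.5·95 = 153.5; r = 151.5 − 153.5 = -2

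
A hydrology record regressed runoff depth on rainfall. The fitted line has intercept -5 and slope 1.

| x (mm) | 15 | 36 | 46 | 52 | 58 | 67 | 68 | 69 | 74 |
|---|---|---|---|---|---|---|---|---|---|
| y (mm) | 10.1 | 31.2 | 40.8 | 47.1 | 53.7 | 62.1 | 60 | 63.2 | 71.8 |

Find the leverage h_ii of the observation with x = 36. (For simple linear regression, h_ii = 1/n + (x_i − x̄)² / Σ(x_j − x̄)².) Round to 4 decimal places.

x̄ = (15 + 36 + 46 + 52 + 58 + 67 + 68 + 69 + 74)/9 = 53.8889
Σ(x − x̄)² = 1512.35 + 320.012 + 62.2346 + 3.5679 + 16.9012 + 171.901 + 199.123 + 228.346 + 404.457 = 2918.89
h = 1/9 + (-17.8889)²/2918.89 = 0.111111 + 0.109635 = 0.2207

h = 0.2207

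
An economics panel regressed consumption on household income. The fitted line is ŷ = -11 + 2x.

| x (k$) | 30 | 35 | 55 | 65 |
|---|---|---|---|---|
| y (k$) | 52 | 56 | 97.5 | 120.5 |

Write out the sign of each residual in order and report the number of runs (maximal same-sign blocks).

x=30: ŷ = -11 + 2·30 = 49; r = 52 − 49 = 3
x=35: ŷ = -11 + 2·35 = 59; r = 56 − 59 = -3
x=55: ŷ = -11 + 2·55 = 99; r = 97.5 − 99 = -1.5
x=65: ŷ = -11 + 2·65 = 119; r = 120.5 − 119 = 1.5
Signs: + − − +
Runs: +×1, −×2, +×1 → 3

3 runs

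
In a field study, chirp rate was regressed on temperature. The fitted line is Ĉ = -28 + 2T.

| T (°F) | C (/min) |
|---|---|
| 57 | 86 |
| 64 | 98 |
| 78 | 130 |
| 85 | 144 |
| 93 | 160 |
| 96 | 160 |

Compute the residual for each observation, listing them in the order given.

T=57: Ĉ = -28 + 2·57 = 86; e = 86 − 86 = 0
T=64: Ĉ = -28 + 2·64 = 100; e = 98 − 100 = -2
T=78: Ĉ = -28 + 2·78 = 128; e = 130 − 128 = 2
T=85: Ĉ = -28 + 2·85 = 142; e = 144 − 142 = 2
T=93: Ĉ = -28 + 2·93 = 158; e = 160 − 158 = 2
T=96: Ĉ = -28 + 2·96 = 164; e = 160 − 164 = -4

0, -2, 2, 2, 2, -4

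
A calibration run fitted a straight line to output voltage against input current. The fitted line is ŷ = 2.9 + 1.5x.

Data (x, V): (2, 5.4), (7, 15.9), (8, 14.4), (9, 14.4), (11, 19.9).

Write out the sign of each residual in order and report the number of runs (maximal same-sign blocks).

4 runs

x=2: ŷ = 2.9 + 1.5·2 = 5.9; e = 5.4 − 5.9 = -0.5
x=7: ŷ = 2.9 + 1.5·7 = 13.4; e = 15.9 − 13.4 = 2.5
x=8: ŷ = 2.9 + 1.5·8 = 14.9; e = 14.4 − 14.9 = -0.5
x=9: ŷ = 2.9 + 1.5·9 = 16.4; e = 14.4 − 16.4 = -2
x=11: ŷ = 2.9 + 1.5·11 = 19.4; e = 19.9 − 19.4 = 0.5
Signs: − + − − +
Runs: −×1, +×1, −×2, +×1 → 4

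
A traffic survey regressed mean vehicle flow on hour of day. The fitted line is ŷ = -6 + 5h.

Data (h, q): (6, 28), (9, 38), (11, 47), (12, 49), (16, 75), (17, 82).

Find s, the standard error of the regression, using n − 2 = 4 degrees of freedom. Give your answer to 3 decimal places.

h=6: ŷ = -6 + 5·6 = 24; e = 28 − 24 = 4
h=9: ŷ = -6 + 5·9 = 39; e = 38 − 39 = -1
h=11: ŷ = -6 + 5·11 = 49; e = 47 − 49 = -2
h=12: ŷ = -6 + 5·12 = 54; e = 49 − 54 = -5
h=16: ŷ = -6 + 5·16 = 74; e = 75 − 74 = 1
h=17: ŷ = -6 + 5·17 = 79; e = 82 − 79 = 3
SSE = 16 + 1 + 4 + 25 + 1 + 9 = 56
s = √(56/4) = √14 ≈ 3.742

s = 3.742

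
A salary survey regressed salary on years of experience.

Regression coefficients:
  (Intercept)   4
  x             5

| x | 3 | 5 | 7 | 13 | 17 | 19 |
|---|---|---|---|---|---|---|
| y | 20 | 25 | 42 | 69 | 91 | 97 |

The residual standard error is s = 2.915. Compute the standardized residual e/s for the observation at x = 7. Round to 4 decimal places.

ŷ = 4 + 5·7 = 39
e = 42 − 39 = 3
e/s = 3 / 2.915 = 1.0292

1.0292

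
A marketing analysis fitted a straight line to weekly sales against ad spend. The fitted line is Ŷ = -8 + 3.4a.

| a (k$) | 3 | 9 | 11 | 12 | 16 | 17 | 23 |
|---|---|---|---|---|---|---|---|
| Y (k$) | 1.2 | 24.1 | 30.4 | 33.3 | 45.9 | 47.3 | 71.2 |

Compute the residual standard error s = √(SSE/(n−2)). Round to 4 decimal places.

a=3: Ŷ = -8 + 3.4·3 = 2.2; r = 1.2 − 2.2 = -1
a=9: Ŷ = -8 + 3.4·9 = 22.6; r = 24.1 − 22.6 = 1.5
a=11: Ŷ = -8 + 3.4·11 = 29.4; r = 30.4 − 29.4 = 1
a=12: Ŷ = -8 + 3.4·12 = 32.8; r = 33.3 − 32.8 = 0.5
a=16: Ŷ = -8 + 3.4·16 = 46.4; r = 45.9 − 46.4 = -0.5
a=17: Ŷ = -8 + 3.4·17 = 49.8; r = 47.3 − 49.8 = -2.5
a=23: Ŷ = -8 + 3.4·23 = 70.2; r = 71.2 − 70.2 = 1
SSE = 1 + 2.25 + 1 + 0.25 + 0.25 + 6.25 + 1 = 12
s = √(12/5) = √2.4 ≈ 1.5492

s = 1.5492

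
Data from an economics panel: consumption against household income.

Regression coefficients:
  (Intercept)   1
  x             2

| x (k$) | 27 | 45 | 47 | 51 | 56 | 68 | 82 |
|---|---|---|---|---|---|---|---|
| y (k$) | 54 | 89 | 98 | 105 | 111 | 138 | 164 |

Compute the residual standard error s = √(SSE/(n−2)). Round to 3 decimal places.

x=27: ŷ = 1 + 2·27 = 55; r = 54 − 55 = -1
x=45: ŷ = 1 + 2·45 = 91; r = 89 − 91 = -2
x=47: ŷ = 1 + 2·47 = 95; r = 98 − 95 = 3
x=51: ŷ = 1 + 2·51 = 103; r = 105 − 103 = 2
x=56: ŷ = 1 + 2·56 = 113; r = 111 − 113 = -2
x=68: ŷ = 1 + 2·68 = 137; r = 138 − 137 = 1
x=82: ŷ = 1 + 2·82 = 165; r = 164 − 165 = -1
SSE = 1 + 4 + 9 + 4 + 4 + 1 + 1 = 24
s = √(24/5) = √4.8 ≈ 2.191

s = 2.191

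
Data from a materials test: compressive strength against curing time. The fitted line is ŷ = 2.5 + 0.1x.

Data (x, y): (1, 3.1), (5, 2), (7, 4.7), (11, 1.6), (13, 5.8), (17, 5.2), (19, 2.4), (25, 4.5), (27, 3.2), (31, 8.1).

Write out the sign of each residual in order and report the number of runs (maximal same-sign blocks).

x=1: ŷ = 2.5 + 0.1·1 = 2.6; r = 3.1 − 2.6 = 0.5
x=5: ŷ = 2.5 + 0.1·5 = 3; r = 2 − 3 = -1
x=7: ŷ = 2.5 + 0.1·7 = 3.2; r = 4.7 − 3.2 = 1.5
x=11: ŷ = 2.5 + 0.1·11 = 3.6; r = 1.6 − 3.6 = -2
x=13: ŷ = 2.5 + 0.1·13 = 3.8; r = 5.8 − 3.8 = 2
x=17: ŷ = 2.5 + 0.1·17 = 4.2; r = 5.2 − 4.2 = 1
x=19: ŷ = 2.5 + 0.1·19 = 4.4; r = 2.4 − 4.4 = -2
x=25: ŷ = 2.5 + 0.1·25 = 5; r = 4.5 − 5 = -0.5
x=27: ŷ = 2.5 + 0.1·27 = 5.2; r = 3.2 − 5.2 = -2
x=31: ŷ = 2.5 + 0.1·31 = 5.6; r = 8.1 − 5.6 = 2.5
Signs: + − + − + + − − − +
Runs: +×1, −×1, +×1, −×1, +×2, −×3, +×1 → 7

7 runs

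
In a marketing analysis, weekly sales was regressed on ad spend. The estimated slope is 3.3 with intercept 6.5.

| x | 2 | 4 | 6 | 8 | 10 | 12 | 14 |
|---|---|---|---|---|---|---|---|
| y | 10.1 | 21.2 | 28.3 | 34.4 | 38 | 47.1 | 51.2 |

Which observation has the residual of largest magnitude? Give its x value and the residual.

x=2: ŷ = 6.5 + 3.3·2 = 13.1; e = 10.1 − 13.1 = -3
x=4: ŷ = 6.5 + 3.3·4 = 19.7; e = 21.2 − 19.7 = 1.5
x=6: ŷ = 6.5 + 3.3·6 = 26.3; e = 28.3 − 26.3 = 2
x=8: ŷ = 6.5 + 3.3·8 = 32.9; e = 34.4 − 32.9 = 1.5
x=10: ŷ = 6.5 + 3.3·10 = 39.5; e = 38 − 39.5 = -1.5
x=12: ŷ = 6.5 + 3.3·12 = 46.1; e = 47.1 − 46.1 = 1
x=14: ŷ = 6.5 + 3.3·14 = 52.7; e = 51.2 − 52.7 = -1.5
Largest |e| is 3 at x = 2, residual -3.

x = 2, e = -3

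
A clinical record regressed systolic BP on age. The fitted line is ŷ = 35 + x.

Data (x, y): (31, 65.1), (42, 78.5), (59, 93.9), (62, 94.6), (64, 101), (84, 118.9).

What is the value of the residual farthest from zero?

x=31: ŷ = 35 + 31 = 66; e = 65.1 − 66 = -0.9
x=42: ŷ = 35 + 42 = 77; e = 78.5 − 77 = 1.5
x=59: ŷ = 35 + 59 = 94; e = 93.9 − 94 = -0.1
x=62: ŷ = 35 + 62 = 97; e = 94.6 − 97 = -2.4
x=64: ŷ = 35 + 64 = 99; e = 101 − 99 = 2
x=84: ŷ = 35 + 84 = 119; e = 118.9 − 119 = -0.1
Largest |e| is 2.4 at x = 62, residual -2.4.

e = -2.4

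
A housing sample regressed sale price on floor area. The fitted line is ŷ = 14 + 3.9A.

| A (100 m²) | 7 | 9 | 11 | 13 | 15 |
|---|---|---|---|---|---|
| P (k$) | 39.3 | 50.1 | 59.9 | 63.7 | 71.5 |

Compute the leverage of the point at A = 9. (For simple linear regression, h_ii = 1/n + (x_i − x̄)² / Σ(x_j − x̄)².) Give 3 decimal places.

h = 0.300

Ā = (7 + 9 + 11 + 13 + 15)/5 = 11
Σ(A − Ā)² = 16 + 4 + 0 + 4 + 16 = 40
h = 1/5 + (-2)²/40 = 0.2 + 0.1 = 0.300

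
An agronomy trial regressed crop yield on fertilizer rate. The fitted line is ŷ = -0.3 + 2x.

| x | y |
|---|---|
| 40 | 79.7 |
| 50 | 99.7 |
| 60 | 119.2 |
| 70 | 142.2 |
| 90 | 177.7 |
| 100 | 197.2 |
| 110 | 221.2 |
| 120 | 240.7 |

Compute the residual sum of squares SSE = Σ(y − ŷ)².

x=40: ŷ = -0.3 + 2·40 = 79.7; r = 79.7 − 79.7 = 0
x=50: ŷ = -0.3 + 2·50 = 99.7; r = 99.7 − 99.7 = 0
x=60: ŷ = -0.3 + 2·60 = 119.7; r = 119.2 − 119.7 = -0.5
x=70: ŷ = -0.3 + 2·70 = 139.7; r = 142.2 − 139.7 = 2.5
x=90: ŷ = -0.3 + 2·90 = 179.7; r = 177.7 − 179.7 = -2
x=100: ŷ = -0.3 + 2·100 = 199.7; r = 197.2 − 199.7 = -2.5
x=110: ŷ = -0.3 + 2·110 = 219.7; r = 221.2 − 219.7 = 1.5
x=120: ŷ = -0.3 + 2·120 = 239.7; r = 240.7 − 239.7 = 1
SSE = 0 + 0 + 0.25 + 6.25 + 4 + 6.25 + 2.25 + 1 = 20

SSE = 20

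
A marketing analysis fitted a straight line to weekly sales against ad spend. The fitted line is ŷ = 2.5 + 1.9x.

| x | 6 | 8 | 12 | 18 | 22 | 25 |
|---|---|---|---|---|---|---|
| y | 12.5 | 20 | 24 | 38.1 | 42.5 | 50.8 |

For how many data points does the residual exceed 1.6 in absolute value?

x=6: ŷ = 2.5 + 1.9·6 = 13.9; e = 12.5 − 13.9 = -1.4
x=8: ŷ = 2.5 + 1.9·8 = 17.7; e = 20 − 17.7 = 2.3
x=12: ŷ = 2.5 + 1.9·12 = 25.3; e = 24 − 25.3 = -1.3
x=18: ŷ = 2.5 + 1.9·18 = 36.7; e = 38.1 − 36.7 = 1.4
x=22: ŷ = 2.5 + 1.9·22 = 44.3; e = 42.5 − 44.3 = -1.8
x=25: ŷ = 2.5 + 1.9·25 = 50; e = 50.8 − 50 = 0.8
|e| > 1.6: x=8 (|e|=2.3), x=22 (|e|=1.8) → 2

2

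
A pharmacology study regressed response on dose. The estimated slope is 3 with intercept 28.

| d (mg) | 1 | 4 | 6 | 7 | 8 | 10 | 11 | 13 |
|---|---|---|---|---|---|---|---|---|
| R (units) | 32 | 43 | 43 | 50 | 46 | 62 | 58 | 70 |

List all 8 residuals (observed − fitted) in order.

d=1: ŷ = 28 + 3·1 = 31; e = 32 − 31 = 1
d=4: ŷ = 28 + 3·4 = 40; e = 43 − 40 = 3
d=6: ŷ = 28 + 3·6 = 46; e = 43 − 46 = -3
d=7: ŷ = 28 + 3·7 = 49; e = 50 − 49 = 1
d=8: ŷ = 28 + 3·8 = 52; e = 46 − 52 = -6
d=10: ŷ = 28 + 3·10 = 58; e = 62 − 58 = 4
d=11: ŷ = 28 + 3·11 = 61; e = 58 − 61 = -3
d=13: ŷ = 28 + 3·13 = 67; e = 70 − 67 = 3

1, 3, -3, 1, -6, 4, -3, 3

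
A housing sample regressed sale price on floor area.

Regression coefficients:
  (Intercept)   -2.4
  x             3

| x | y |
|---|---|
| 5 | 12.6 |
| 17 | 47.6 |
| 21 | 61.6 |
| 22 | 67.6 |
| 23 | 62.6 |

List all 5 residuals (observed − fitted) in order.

0, -1, 1, 4, -4

x=5: ŷ = -2.4 + 3·5 = 12.6; e = 12.6 − 12.6 = 0
x=17: ŷ = -2.4 + 3·17 = 48.6; e = 47.6 − 48.6 = -1
x=21: ŷ = -2.4 + 3·21 = 60.6; e = 61.6 − 60.6 = 1
x=22: ŷ = -2.4 + 3·22 = 63.6; e = 67.6 − 63.6 = 4
x=23: ŷ = -2.4 + 3·23 = 66.6; e = 62.6 − 66.6 = -4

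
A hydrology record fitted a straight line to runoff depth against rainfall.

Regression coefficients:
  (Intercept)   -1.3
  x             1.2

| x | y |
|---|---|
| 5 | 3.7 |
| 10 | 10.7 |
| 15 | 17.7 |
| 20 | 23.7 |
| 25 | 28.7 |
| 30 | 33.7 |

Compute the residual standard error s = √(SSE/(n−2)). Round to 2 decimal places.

s = 1.00

x=5: ŷ = -1.3 + 1.2·5 = 4.7; r = 3.7 − 4.7 = -1
x=10: ŷ = -1.3 + 1.2·10 = 10.7; r = 10.7 − 10.7 = 0
x=15: ŷ = -1.3 + 1.2·15 = 16.7; r = 17.7 − 16.7 = 1
x=20: ŷ = -1.3 + 1.2·20 = 22.7; r = 23.7 − 22.7 = 1
x=25: ŷ = -1.3 + 1.2·25 = 28.7; r = 28.7 − 28.7 = 0
x=30: ŷ = -1.3 + 1.2·30 = 34.7; r = 33.7 − 34.7 = -1
SSE = 1 + 0 + 1 + 1 + 0 + 1 = 4
s = √(4/4) = √1 ≈ 1.00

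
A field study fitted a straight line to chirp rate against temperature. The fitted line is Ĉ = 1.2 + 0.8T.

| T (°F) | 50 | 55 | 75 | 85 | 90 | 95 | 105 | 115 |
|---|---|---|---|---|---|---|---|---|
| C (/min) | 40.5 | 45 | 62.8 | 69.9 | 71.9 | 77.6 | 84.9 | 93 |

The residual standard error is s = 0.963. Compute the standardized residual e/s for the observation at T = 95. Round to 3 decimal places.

Ĉ = 1.2 + 0.8·95 = 77.2
e = 77.6 − 77.2 = 0.4
e/s = 0.4 / 0.963 = 0.415

0.415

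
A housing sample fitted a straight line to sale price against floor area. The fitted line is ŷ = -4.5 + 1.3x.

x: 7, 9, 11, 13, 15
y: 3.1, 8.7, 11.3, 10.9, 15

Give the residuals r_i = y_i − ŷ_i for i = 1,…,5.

x=7: ŷ = -4.5 + 1.3·7 = 4.6; r = 3.1 − 4.6 = -1.5
x=9: ŷ = -4.5 + 1.3·9 = 7.2; r = 8.7 − 7.2 = 1.5
x=11: ŷ = -4.5 + 1.3·11 = 9.8; r = 11.3 − 9.8 = 1.5
x=13: ŷ = -4.5 + 1.3·13 = 12.4; r = 10.9 − 12.4 = -1.5
x=15: ŷ = -4.5 + 1.3·15 = 15; r = 15 − 15 = 0

-1.5, 1.5, 1.5, -1.5, 0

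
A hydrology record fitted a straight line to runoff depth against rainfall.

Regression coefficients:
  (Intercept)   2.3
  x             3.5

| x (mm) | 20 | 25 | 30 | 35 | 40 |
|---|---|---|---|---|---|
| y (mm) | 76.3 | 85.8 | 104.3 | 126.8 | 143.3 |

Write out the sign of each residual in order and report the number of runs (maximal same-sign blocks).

x=20: ŷ = 2.3 + 3.5·20 = 72.3; e = 76.3 − 72.3 = 4
x=25: ŷ = 2.3 + 3.5·25 = 89.8; e = 85.8 − 89.8 = -4
x=30: ŷ = 2.3 + 3.5·30 = 107.3; e = 104.3 − 107.3 = -3
x=35: ŷ = 2.3 + 3.5·35 = 124.8; e = 126.8 − 124.8 = 2
x=40: ŷ = 2.3 + 3.5·40 = 142.3; e = 143.3 − 142.3 = 1
Signs: + − − + +
Runs: +×1, −×2, +×2 → 3

3 runs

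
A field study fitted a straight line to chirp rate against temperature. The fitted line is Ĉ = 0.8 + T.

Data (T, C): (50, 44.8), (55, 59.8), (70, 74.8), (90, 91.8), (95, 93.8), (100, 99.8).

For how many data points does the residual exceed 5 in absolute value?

1

T=50: Ĉ = 0.8 + 50 = 50.8; r = 44.8 − 50.8 = -6
T=55: Ĉ = 0.8 + 55 = 55.8; r = 59.8 − 55.8 = 4
T=70: Ĉ = 0.8 + 70 = 70.8; r = 74.8 − 70.8 = 4
T=90: Ĉ = 0.8 + 90 = 90.8; r = 91.8 − 90.8 = 1
T=95: Ĉ = 0.8 + 95 = 95.8; r = 93.8 − 95.8 = -2
T=100: Ĉ = 0.8 + 100 = 100.8; r = 99.8 − 100.8 = -1
|r| > 5: T=50 (|r|=6) → 1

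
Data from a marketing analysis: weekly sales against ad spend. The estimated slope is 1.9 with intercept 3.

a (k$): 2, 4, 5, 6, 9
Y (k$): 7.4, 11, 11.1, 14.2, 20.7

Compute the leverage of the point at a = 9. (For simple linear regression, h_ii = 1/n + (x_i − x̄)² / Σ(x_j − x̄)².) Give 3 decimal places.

h = 0.739

ā = (2 + 4 + 5 + 6 + 9)/5 = 5.2
Σ(a − ā)² = 10.24 + 1.44 + 0.04 + 0.64 + 14.44 = 26.8
h = 1/5 + (3.8)²/26.8 = 0.2 + 0.538806 = 0.739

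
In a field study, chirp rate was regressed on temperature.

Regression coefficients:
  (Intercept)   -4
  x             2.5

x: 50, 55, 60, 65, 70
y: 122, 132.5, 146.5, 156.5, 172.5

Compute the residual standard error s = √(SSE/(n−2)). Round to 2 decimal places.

x=50: ŷ = -4 + 2.5·50 = 121; e = 122 − 121 = 1
x=55: ŷ = -4 + 2.5·55 = 133.5; e = 132.5 − 133.5 = -1
x=60: ŷ = -4 + 2.5·60 = 146; e = 146.5 − 146 = 0.5
x=65: ŷ = -4 + 2.5·65 = 158.5; e = 156.5 − 158.5 = -2
x=70: ŷ = -4 + 2.5·70 = 171; e = 172.5 − 171 = 1.5
SSE = 1 + 1 + 0.25 + 4 + 2.25 = 8.5
s = √(8.5/3) = √2.83333 ≈ 1.68

s = 1.68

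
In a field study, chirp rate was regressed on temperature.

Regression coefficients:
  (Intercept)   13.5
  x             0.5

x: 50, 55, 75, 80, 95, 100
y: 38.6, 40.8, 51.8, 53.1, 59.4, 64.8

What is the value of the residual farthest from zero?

x=50: ŷ = 13.5 + 0.5·50 = 38.5; e = 38.6 − 38.5 = 0.1
x=55: ŷ = 13.5 + 0.5·55 = 41; e = 40.8 − 41 = -0.2
x=75: ŷ = 13.5 + 0.5·75 = 51; e = 51.8 − 51 = 0.8
x=80: ŷ = 13.5 + 0.5·80 = 53.5; e = 53.1 − 53.5 = -0.4
x=95: ŷ = 13.5 + 0.5·95 = 61; e = 59.4 − 61 = -1.6
x=100: ŷ = 13.5 + 0.5·100 = 63.5; e = 64.8 − 63.5 = 1.3
Largest |e| is 1.6 at x = 95, residual -1.6.

e = -1.6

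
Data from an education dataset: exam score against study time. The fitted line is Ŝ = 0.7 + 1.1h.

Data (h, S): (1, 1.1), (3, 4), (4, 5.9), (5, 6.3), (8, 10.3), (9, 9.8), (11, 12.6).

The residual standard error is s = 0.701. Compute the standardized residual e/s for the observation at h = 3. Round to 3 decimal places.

Ŝ = 0.7 + 1.1·3 = 4
e = 4 − 4 = 0
e/s = 0 / 0.701 = 0.000

0.000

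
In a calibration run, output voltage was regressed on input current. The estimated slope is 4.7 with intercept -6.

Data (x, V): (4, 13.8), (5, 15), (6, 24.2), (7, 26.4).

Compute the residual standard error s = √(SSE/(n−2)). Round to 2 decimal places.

s = 2.40

x=4: V̂ = -6 + 4.7·4 = 12.8; e = 13.8 − 12.8 = 1
x=5: V̂ = -6 + 4.7·5 = 17.5; e = 15 − 17.5 = -2.5
x=6: V̂ = -6 + 4.7·6 = 22.2; e = 24.2 − 22.2 = 2
x=7: V̂ = -6 + 4.7·7 = 26.9; e = 26.4 − 26.9 = -0.5
SSE = 1 + 6.25 + 4 + 0.25 = 11.5
s = √(11.5/2) = √5.75 ≈ 2.40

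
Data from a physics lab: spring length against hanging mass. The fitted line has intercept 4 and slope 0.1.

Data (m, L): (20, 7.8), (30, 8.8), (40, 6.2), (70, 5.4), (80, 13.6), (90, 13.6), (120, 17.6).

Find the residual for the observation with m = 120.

L̂ = 4 + 0.1·120 = 16
r = 17.6 − 16 = 1.6

r = 1.6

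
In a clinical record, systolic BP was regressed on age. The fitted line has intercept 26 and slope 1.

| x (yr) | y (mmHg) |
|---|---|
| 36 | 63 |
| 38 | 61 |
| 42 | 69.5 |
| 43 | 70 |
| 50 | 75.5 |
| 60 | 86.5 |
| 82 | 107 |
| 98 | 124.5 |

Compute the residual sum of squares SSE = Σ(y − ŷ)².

x=36: ŷ = 26 + 36 = 62; e = 63 − 62 = 1
x=38: ŷ = 26 + 38 = 64; e = 61 − 64 = -3
x=42: ŷ = 26 + 42 = 68; e = 69.5 − 68 = 1.5
x=43: ŷ = 26 + 43 = 69; e = 70 − 69 = 1
x=50: ŷ = 26 + 50 = 76; e = 75.5 − 76 = -0.5
x=60: ŷ = 26 + 60 = 86; e = 86.5 − 86 = 0.5
x=82: ŷ = 26 + 82 = 108; e = 107 − 108 = -1
x=98: ŷ = 26 + 98 = 124; e = 124.5 − 124 = 0.5
SSE = 1 + 9 + 2.25 + 1 + 0.25 + 0.25 + 1 + 0.25 = 15

SSE = 15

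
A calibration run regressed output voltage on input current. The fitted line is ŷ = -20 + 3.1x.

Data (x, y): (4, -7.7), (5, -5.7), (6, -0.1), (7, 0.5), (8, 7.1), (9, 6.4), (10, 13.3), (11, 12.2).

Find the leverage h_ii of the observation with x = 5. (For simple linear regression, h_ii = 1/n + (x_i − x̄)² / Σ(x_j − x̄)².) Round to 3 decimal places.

h = 0.274

x̄ = (4 + 5 + 6 + 7 + 8 + 9 + 10 + 11)/8 = 7.5
Σ(x − x̄)² = 12.25 + 6.25 + 2.25 + 0.25 + 0.25 + 2.25 + 6.25 + 12.25 = 42
h = 1/8 + (-2.5)²/42 = 0.125 + 0.14881 = 0.274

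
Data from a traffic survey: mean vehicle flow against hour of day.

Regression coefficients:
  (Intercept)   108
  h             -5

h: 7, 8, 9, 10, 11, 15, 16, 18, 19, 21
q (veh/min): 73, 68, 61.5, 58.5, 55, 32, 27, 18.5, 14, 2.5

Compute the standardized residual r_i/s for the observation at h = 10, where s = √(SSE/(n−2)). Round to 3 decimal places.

h=7: q̂ = 108 − 5·7 = 73; r = 73 − 73 = 0
h=8: q̂ = 108 − 5·8 = 68; r = 68 − 68 = 0
h=9: q̂ = 108 − 5·9 = 63; r = 61.5 − 63 = -1.5
h=10: q̂ = 108 − 5·10 = 58; r = 58.5 − 58 = 0.5
h=11: q̂ = 108 − 5·11 = 53; r = 55 − 53 = 2
h=15: q̂ = 108 − 5·15 = 33; r = 32 − 33 = -1
h=16: q̂ = 108 − 5·16 = 28; r = 27 − 28 = -1
h=18: q̂ = 108 − 5·18 = 18; r = 18.5 − 18 = 0.5
h=19: q̂ = 108 − 5·19 = 13; r = 14 − 13 = 1
h=21: q̂ = 108 − 5·21 = 3; r = 2.5 − 3 = -0.5
SSE = 0 + 0 + 2.25 + 0.25 + 4 + 1 + 1 + 0.25 + 1 + 0.25 = 10
s = √(10/8) = 1.11803
r/s = 0.5 / 1.11803 = 0.447

0.447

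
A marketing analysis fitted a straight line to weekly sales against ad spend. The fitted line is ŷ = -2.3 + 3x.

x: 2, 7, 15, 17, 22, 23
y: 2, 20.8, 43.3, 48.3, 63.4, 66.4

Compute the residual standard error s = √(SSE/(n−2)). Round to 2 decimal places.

s = 1.41

x=2: ŷ = -2.3 + 3·2 = 3.7; e = 2 − 3.7 = -1.7
x=7: ŷ = -2.3 + 3·7 = 18.7; e = 20.8 − 18.7 = 2.1
x=15: ŷ = -2.3 + 3·15 = 42.7; e = 43.3 − 42.7 = 0.6
x=17: ŷ = -2.3 + 3·17 = 48.7; e = 48.3 − 48.7 = -0.4
x=22: ŷ = -2.3 + 3·22 = 63.7; e = 63.4 − 63.7 = -0.3
x=23: ŷ = -2.3 + 3·23 = 66.7; e = 66.4 − 66.7 = -0.3
SSE = 2.89 + 4.41 + 0.36 + 0.16 + 0.09 + 0.09 = 8
s = √(8/4) = √2 ≈ 1.41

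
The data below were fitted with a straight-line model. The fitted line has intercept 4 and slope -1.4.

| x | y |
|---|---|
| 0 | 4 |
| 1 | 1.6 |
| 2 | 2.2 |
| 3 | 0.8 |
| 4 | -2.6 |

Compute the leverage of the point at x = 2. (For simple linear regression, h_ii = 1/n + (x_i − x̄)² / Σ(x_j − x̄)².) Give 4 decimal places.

x̄ = (0 + 1 + 2 + 3 + 4)/5 = 2
Σ(x − x̄)² = 4 + 1 + 0 + 1 + 4 = 10
h = 1/5 + (0)²/10 = 0.2 + 0 = 0.2000

h = 0.2000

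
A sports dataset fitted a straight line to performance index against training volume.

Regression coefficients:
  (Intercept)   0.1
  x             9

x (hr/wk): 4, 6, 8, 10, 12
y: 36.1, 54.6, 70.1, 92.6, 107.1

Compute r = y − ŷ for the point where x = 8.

r = -2

ŷ = 0.1 + 9·8 = 72.1
r = 70.1 − 72.1 = -2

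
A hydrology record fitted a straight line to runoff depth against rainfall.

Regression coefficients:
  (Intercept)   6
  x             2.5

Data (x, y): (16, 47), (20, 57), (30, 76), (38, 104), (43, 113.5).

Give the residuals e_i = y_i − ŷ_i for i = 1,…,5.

1, 1, -5, 3, 0

x=16: ŷ = 6 + 2.5·16 = 46; e = 47 − 46 = 1
x=20: ŷ = 6 + 2.5·20 = 56; e = 57 − 56 = 1
x=30: ŷ = 6 + 2.5·30 = 81; e = 76 − 81 = -5
x=38: ŷ = 6 + 2.5·38 = 101; e = 104 − 101 = 3
x=43: ŷ = 6 + 2.5·43 = 113.5; e = 113.5 − 113.5 = 0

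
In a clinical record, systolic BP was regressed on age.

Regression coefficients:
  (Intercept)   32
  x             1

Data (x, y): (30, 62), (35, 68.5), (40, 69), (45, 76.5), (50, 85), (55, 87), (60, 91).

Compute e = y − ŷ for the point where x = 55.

e = 0

ŷ = 32 + 55 = 87
e = 87 − 87 = 0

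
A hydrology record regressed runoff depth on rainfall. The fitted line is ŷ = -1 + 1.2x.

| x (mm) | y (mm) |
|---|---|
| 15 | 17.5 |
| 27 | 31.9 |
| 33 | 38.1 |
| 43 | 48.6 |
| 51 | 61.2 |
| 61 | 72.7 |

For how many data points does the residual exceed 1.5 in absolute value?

x=15: ŷ = -1 + 1.2·15 = 17; r = 17.5 − 17 = 0.5
x=27: ŷ = -1 + 1.2·27 = 31.4; r = 31.9 − 31.4 = 0.5
x=33: ŷ = -1 + 1.2·33 = 38.6; r = 38.1 − 38.6 = -0.5
x=43: ŷ = -1 + 1.2·43 = 50.6; r = 48.6 − 50.6 = -2
x=51: ŷ = -1 + 1.2·51 = 60.2; r = 61.2 − 60.2 = 1
x=61: ŷ = -1 + 1.2·61 = 72.2; r = 72.7 − 72.2 = 0.5
|r| > 1.5: x=43 (|r|=2) → 1

1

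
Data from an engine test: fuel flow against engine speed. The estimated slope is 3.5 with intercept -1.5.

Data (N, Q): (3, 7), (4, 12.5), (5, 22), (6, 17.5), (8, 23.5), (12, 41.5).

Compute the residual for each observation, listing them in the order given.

-2, 0, 6, -2, -3, 1

N=3: Q̂ = -1.5 + 3.5·3 = 9; e = 7 − 9 = -2
N=4: Q̂ = -1.5 + 3.5·4 = 12.5; e = 12.5 − 12.5 = 0
N=5: Q̂ = -1.5 + 3.5·5 = 16; e = 22 − 16 = 6
N=6: Q̂ = -1.5 + 3.5·6 = 19.5; e = 17.5 − 19.5 = -2
N=8: Q̂ = -1.5 + 3.5·8 = 26.5; e = 23.5 − 26.5 = -3
N=12: Q̂ = -1.5 + 3.5·12 = 40.5; e = 41.5 − 40.5 = 1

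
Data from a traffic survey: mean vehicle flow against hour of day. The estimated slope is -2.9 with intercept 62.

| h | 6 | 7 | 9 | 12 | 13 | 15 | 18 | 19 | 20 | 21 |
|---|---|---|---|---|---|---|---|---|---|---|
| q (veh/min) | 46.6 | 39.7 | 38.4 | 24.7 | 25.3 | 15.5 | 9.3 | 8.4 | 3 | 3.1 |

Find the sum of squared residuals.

h=6: ŷ = 62 − 2.9·6 = 44.6; r = 46.6 − 44.6 = 2
h=7: ŷ = 62 − 2.9·7 = 41.7; r = 39.7 − 41.7 = -2
h=9: ŷ = 62 − 2.9·9 = 35.9; r = 38.4 − 35.9 = 2.5
h=12: ŷ = 62 − 2.9·12 = 27.2; r = 24.7 − 27.2 = -2.5
h=13: ŷ = 62 − 2.9·13 = 24.3; r = 25.3 − 24.3 = 1
h=15: ŷ = 62 − 2.9·15 = 18.5; r = 15.5 − 18.5 = -3
h=18: ŷ = 62 − 2.9·18 = 9.8; r = 9.3 − 9.8 = -0.5
h=19: ŷ = 62 − 2.9·19 = 6.9; r = 8.4 − 6.9 = 1.5
h=20: ŷ = 62 − 2.9·20 = 4; r = 3 − 4 = -1
h=21: ŷ = 62 − 2.9·21 = 1.1; r = 3.1 − 1.1 = 2
SSE = 4 + 4 + 6.25 + 6.25 + 1 + 9 + 0.25 + 2.25 + 1 + 4 = 38

SSE = 38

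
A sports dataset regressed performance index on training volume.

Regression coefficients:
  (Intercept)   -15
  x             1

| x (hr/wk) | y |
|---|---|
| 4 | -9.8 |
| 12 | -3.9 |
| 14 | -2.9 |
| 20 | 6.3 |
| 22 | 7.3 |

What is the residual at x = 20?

e = 1.3

ŷ = -15 + 20 = 5
e = 6.3 − 5 = 1.3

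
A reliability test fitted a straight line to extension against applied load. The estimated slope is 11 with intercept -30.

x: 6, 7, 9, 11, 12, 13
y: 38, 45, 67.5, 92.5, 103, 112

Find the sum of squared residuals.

SSE = 14.5

x=6: ŷ = -30 + 11·6 = 36; r = 38 − 36 = 2
x=7: ŷ = -30 + 11·7 = 47; r = 45 − 47 = -2
x=9: ŷ = -30 + 11·9 = 69; r = 67.5 − 69 = -1.5
x=11: ŷ = -30 + 11·11 = 91; r = 92.5 − 91 = 1.5
x=12: ŷ = -30 + 11·12 = 102; r = 103 − 102 = 1
x=13: ŷ = -30 + 11·13 = 113; r = 112 − 113 = -1
SSE = 4 + 4 + 2.25 + 2.25 + 1 + 1 = 14.5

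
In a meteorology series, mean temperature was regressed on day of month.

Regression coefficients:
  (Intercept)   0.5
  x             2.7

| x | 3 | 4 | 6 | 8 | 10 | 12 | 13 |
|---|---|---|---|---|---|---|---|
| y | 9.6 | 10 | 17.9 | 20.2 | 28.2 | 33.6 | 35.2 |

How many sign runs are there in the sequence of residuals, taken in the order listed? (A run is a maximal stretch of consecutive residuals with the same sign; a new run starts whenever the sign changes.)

6 runs

x=3: ŷ = 0.5 + 2.7·3 = 8.6; r = 9.6 − 8.6 = 1
x=4: ŷ = 0.5 + 2.7·4 = 11.3; r = 10 − 11.3 = -1.3
x=6: ŷ = 0.5 + 2.7·6 = 16.7; r = 17.9 − 16.7 = 1.2
x=8: ŷ = 0.5 + 2.7·8 = 22.1; r = 20.2 − 22.1 = -1.9
x=10: ŷ = 0.5 + 2.7·10 = 27.5; r = 28.2 − 27.5 = 0.7
x=12: ŷ = 0.5 + 2.7·12 = 32.9; r = 33.6 − 32.9 = 0.7
x=13: ŷ = 0.5 + 2.7·13 = 35.6; r = 35.2 − 35.6 = -0.4
Signs: + − + − + + −
Runs: +×1, −×1, +×1, −×1, +×2, −×1 → 6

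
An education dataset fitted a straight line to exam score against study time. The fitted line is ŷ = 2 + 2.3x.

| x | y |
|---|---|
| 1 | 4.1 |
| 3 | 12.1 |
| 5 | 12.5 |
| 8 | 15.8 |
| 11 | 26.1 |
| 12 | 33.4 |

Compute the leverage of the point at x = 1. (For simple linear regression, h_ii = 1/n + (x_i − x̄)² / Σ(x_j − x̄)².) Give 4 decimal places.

x̄ = (1 + 3 + 5 + 8 + 11 + 12)/6 = 6.66667
Σ(x − x̄)² = 32.1111 + 13.4444 + 2.77778 + 1.77778 + 18.7778 + 28.4444 = 97.3333
h = 1/6 + (-5.66667)²/97.3333 = 0.166667 + 0.329909 = 0.4966

h = 0.4966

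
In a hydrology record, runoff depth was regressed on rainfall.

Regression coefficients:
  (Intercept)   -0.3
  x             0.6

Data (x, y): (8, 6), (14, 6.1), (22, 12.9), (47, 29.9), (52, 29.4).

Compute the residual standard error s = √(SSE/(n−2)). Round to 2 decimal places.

s = 2.04

x=8: ŷ = -0.3 + 0.6·8 = 4.5; e = 6 − 4.5 = 1.5
x=14: ŷ = -0.3 + 0.6·14 = 8.1; e = 6.1 − 8.1 = -2
x=22: ŷ = -0.3 + 0.6·22 = 12.9; e = 12.9 − 12.9 = 0
x=47: ŷ = -0.3 + 0.6·47 = 27.9; e = 29.9 − 27.9 = 2
x=52: ŷ = -0.3 + 0.6·52 = 30.9; e = 29.4 − 30.9 = -1.5
SSE = 2.25 + 4 + 0 + 4 + 2.25 = 12.5
s = √(12.5/3) = √4.16667 ≈ 2.04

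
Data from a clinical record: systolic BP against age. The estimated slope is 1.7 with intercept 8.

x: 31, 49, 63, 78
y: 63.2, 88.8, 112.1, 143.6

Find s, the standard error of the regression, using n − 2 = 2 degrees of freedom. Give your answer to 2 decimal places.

s = 3.91

x=31: ŷ = 8 + 1.7·31 = 60.7; r = 63.2 − 60.7 = 2.5
x=49: ŷ = 8 + 1.7·49 = 91.3; r = 88.8 − 91.3 = -2.5
x=63: ŷ = 8 + 1.7·63 = 115.1; r = 112.1 − 115.1 = -3
x=78: ŷ = 8 + 1.7·78 = 140.6; r = 143.6 − 140.6 = 3
SSE = 6.25 + 6.25 + 9 + 9 = 30.5
s = √(30.5/2) = √15.25 ≈ 3.91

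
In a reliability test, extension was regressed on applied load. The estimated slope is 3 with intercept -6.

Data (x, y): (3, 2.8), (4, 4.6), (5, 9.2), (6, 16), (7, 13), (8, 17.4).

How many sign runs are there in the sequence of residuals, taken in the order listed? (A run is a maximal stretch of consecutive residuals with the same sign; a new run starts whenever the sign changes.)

x=3: ŷ = -6 + 3·3 = 3; r = 2.8 − 3 = -0.2
x=4: ŷ = -6 + 3·4 = 6; r = 4.6 − 6 = -1.4
x=5: ŷ = -6 + 3·5 = 9; r = 9.2 − 9 = 0.2
x=6: ŷ = -6 + 3·6 = 12; r = 16 − 12 = 4
x=7: ŷ = -6 + 3·7 = 15; r = 13 − 15 = -2
x=8: ŷ = -6 + 3·8 = 18; r = 17.4 − 18 = -0.6
Signs: − − + + − −
Runs: −×2, +×2, −×2 → 3

3 runs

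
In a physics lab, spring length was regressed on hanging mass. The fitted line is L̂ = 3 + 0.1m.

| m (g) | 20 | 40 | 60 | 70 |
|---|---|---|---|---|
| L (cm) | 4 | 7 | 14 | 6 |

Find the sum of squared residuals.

m=20: L̂ = 3 + 0.1·20 = 5; r = 4 − 5 = -1
m=40: L̂ = 3 + 0.1·40 = 7; r = 7 − 7 = 0
m=60: L̂ = 3 + 0.1·60 = 9; r = 14 − 9 = 5
m=70: L̂ = 3 + 0.1·70 = 10; r = 6 − 10 = -4
SSE = 1 + 0 + 25 + 16 = 42

SSE = 42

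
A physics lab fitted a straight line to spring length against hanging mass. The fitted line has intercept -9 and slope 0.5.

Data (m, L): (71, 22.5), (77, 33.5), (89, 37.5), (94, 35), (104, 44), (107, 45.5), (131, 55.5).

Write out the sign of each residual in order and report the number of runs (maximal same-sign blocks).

m=71: L̂ = -9 + 0.5·71 = 26.5; e = 22.5 − 26.5 = -4
m=77: L̂ = -9 + 0.5·77 = 29.5; e = 33.5 − 29.5 = 4
m=89: L̂ = -9 + 0.5·89 = 35.5; e = 37.5 − 35.5 = 2
m=94: L̂ = -9 + 0.5·94 = 38; e = 35 − 38 = -3
m=104: L̂ = -9 + 0.5·104 = 43; e = 44 − 43 = 1
m=107: L̂ = -9 + 0.5·107 = 44.5; e = 45.5 − 44.5 = 1
m=131: L̂ = -9 + 0.5·131 = 56.5; e = 55.5 − 56.5 = -1
Signs: − + + − + + −
Runs: −×1, +×2, −×1, +×2, −×1 → 5

5 runs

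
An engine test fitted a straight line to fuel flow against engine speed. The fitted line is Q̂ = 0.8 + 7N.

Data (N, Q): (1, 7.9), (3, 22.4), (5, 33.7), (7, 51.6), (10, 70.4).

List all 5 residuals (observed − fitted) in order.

N=1: Q̂ = 0.8 + 7·1 = 7.8; r = 7.9 − 7.8 = 0.1
N=3: Q̂ = 0.8 + 7·3 = 21.8; r = 22.4 − 21.8 = 0.6
N=5: Q̂ = 0.8 + 7·5 = 35.8; r = 33.7 − 35.8 = -2.1
N=7: Q̂ = 0.8 + 7·7 = 49.8; r = 51.6 − 49.8 = 1.8
N=10: Q̂ = 0.8 + 7·10 = 70.8; r = 70.4 − 70.8 = -0.4

0.1, 0.6, -2.1, 1.8, -0.4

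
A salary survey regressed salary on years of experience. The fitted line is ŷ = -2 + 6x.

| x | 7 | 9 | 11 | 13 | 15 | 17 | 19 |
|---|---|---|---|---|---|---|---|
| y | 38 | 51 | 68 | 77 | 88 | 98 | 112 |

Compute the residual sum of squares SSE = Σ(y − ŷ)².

SSE = 26

x=7: ŷ = -2 + 6·7 = 40; r = 38 − 40 = -2
x=9: ŷ = -2 + 6·9 = 52; r = 51 − 52 = -1
x=11: ŷ = -2 + 6·11 = 64; r = 68 − 64 = 4
x=13: ŷ = -2 + 6·13 = 76; r = 77 − 76 = 1
x=15: ŷ = -2 + 6·15 = 88; r = 88 − 88 = 0
x=17: ŷ = -2 + 6·17 = 100; r = 98 − 100 = -2
x=19: ŷ = -2 + 6·19 = 112; r = 112 − 112 = 0
SSE = 4 + 1 + 16 + 1 + 0 + 4 + 0 = 26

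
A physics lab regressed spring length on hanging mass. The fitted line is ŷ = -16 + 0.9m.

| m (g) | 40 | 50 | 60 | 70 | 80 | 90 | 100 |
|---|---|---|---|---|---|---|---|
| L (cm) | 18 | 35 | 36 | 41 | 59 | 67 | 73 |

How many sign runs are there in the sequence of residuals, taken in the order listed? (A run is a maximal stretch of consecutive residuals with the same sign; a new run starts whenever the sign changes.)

m=40: ŷ = -16 + 0.9·40 = 20; r = 18 − 20 = -2
m=50: ŷ = -16 + 0.9·50 = 29; r = 35 − 29 = 6
m=60: ŷ = -16 + 0.9·60 = 38; r = 36 − 38 = -2
m=70: ŷ = -16 + 0.9·70 = 47; r = 41 − 47 = -6
m=80: ŷ = -16 + 0.9·80 = 56; r = 59 − 56 = 3
m=90: ŷ = -16 + 0.9·90 = 65; r = 67 − 65 = 2
m=100: ŷ = -16 + 0.9·100 = 74; r = 73 − 74 = -1
Signs: − + − − + + −
Runs: −×1, +×1, −×2, +×2, −×1 → 5

5 runs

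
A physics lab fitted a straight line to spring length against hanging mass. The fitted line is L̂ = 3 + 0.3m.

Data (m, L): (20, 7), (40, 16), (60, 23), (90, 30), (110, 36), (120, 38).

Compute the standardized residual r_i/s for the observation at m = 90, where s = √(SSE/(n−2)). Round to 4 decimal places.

0.0000

m=20: L̂ = 3 + 0.3·20 = 9; r = 7 − 9 = -2
m=40: L̂ = 3 + 0.3·40 = 15; r = 16 − 15 = 1
m=60: L̂ = 3 + 0.3·60 = 21; r = 23 − 21 = 2
m=90: L̂ = 3 + 0.3·90 = 30; r = 30 − 30 = 0
m=110: L̂ = 3 + 0.3·110 = 36; r = 36 − 36 = 0
m=120: L̂ = 3 + 0.3·120 = 39; r = 38 − 39 = -1
SSE = 4 + 1 + 4 + 0 + 0 + 1 = 10
s = √(10/4) = 1.58114
r/s = 0 / 1.58114 = 0.0000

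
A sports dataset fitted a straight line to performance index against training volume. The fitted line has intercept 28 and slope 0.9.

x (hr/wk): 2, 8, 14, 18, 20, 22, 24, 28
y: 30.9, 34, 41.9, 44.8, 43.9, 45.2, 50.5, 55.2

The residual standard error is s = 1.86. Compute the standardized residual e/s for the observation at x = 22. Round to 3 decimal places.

ŷ = 28 + 0.9·22 = 47.8
e = 45.2 − 47.8 = -2.6
e/s = -2.6 / 1.86 = -1.398

-1.398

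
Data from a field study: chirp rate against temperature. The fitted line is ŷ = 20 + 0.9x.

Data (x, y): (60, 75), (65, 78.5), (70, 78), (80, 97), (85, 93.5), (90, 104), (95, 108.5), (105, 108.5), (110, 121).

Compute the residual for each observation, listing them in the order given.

x=60: ŷ = 20 + 0.9·60 = 74; e = 75 − 74 = 1
x=65: ŷ = 20 + 0.9·65 = 78.5; e = 78.5 − 78.5 = 0
x=70: ŷ = 20 + 0.9·70 = 83; e = 78 − 83 = -5
x=80: ŷ = 20 + 0.9·80 = 92; e = 97 − 92 = 5
x=85: ŷ = 20 + 0.9·85 = 96.5; e = 93.5 − 96.5 = -3
x=90: ŷ = 20 + 0.9·90 = 101; e = 104 − 101 = 3
x=95: ŷ = 20 + 0.9·95 = 105.5; e = 108.5 − 105.5 = 3
x=105: ŷ = 20 + 0.9·105 = 114.5; e = 108.5 − 114.5 = -6
x=110: ŷ = 20 + 0.9·110 = 119; e = 121 − 119 = 2

1, 0, -5, 5, -3, 3, 3, -6, 2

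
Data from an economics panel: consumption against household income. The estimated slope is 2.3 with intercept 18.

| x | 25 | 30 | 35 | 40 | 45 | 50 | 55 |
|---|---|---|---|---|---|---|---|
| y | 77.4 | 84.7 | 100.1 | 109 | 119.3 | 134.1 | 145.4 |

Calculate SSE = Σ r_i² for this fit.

x=25: ŷ = 18 + 2.3·25 = 75.5; r = 77.4 − 75.5 = 1.9
x=30: ŷ = 18 + 2.3·30 = 87; r = 84.7 − 87 = -2.3
x=35: ŷ = 18 + 2.3·35 = 98.5; r = 100.1 − 98.5 = 1.6
x=40: ŷ = 18 + 2.3·40 = 110; r = 109 − 110 = -1
x=45: ŷ = 18 + 2.3·45 = 121.5; r = 119.3 − 121.5 = -2.2
x=50: ŷ = 18 + 2.3·50 = 133; r = 134.1 − 133 = 1.1
x=55: ŷ = 18 + 2.3·55 = 144.5; r = 145.4 − 144.5 = 0.9
SSE = 3.61 + 5.29 + 2.56 + 1 + 4.84 + 1.21 + 0.81 = 19.32

SSE = 19.32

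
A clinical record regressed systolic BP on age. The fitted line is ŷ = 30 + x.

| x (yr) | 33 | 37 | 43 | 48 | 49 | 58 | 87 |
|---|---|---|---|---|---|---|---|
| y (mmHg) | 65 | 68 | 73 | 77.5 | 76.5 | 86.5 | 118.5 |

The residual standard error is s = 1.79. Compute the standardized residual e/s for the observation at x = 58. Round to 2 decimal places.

-0.84

ŷ = 30 + 58 = 88
e = 86.5 − 88 = -1.5
e/s = -1.5 / 1.79 = -0.84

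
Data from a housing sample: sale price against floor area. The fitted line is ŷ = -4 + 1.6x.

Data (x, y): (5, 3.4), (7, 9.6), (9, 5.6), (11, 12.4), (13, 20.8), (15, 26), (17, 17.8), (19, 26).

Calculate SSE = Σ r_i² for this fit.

x=5: ŷ = -4 + 1.6·5 = 4; r = 3.4 − 4 = -0.6
x=7: ŷ = -4 + 1.6·7 = 7.2; r = 9.6 − 7.2 = 2.4
x=9: ŷ = -4 + 1.6·9 = 10.4; r = 5.6 − 10.4 = -4.8
x=11: ŷ = -4 + 1.6·11 = 13.6; r = 12.4 − 13.6 = -1.2
x=13: ŷ = -4 + 1.6·13 = 16.8; r = 20.8 − 16.8 = 4
x=15: ŷ = -4 + 1.6·15 = 20; r = 26 − 20 = 6
x=17: ŷ = -4 + 1.6·17 = 23.2; r = 17.8 − 23.2 = -5.4
x=19: ŷ = -4 + 1.6·19 = 26.4; r = 26 − 26.4 = -0.4
SSE = 0.36 + 5.76 + 23.04 + 1.44 + 16 + 36 + 29.16 + 0.16 = 111.92

SSE = 111.92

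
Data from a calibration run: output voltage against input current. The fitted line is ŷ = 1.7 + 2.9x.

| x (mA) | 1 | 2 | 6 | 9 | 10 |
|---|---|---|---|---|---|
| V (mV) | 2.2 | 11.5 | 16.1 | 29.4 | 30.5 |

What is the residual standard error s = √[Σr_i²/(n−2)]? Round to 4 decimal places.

x=1: ŷ = 1.7 + 2.9·1 = 4.6; r = 2.2 − 4.6 = -2.4
x=2: ŷ = 1.7 + 2.9·2 = 7.5; r = 11.5 − 7.5 = 4
x=6: ŷ = 1.7 + 2.9·6 = 19.1; r = 16.1 − 19.1 = -3
x=9: ŷ = 1.7 + 2.9·9 = 27.8; r = 29.4 − 27.8 = 1.6
x=10: ŷ = 1.7 + 2.9·10 = 30.7; r = 30.5 − 30.7 = -0.2
SSE = 5.76 + 16 + 9 + 2.56 + 0.04 = 33.36
s = √(33.36/3) = √11.12 ≈ 3.3347

s = 3.3347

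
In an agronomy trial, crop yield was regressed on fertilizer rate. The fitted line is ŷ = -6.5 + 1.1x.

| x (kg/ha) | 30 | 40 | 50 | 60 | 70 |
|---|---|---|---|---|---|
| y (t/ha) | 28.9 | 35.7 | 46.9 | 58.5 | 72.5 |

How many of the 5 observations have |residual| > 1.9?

2

x=30: ŷ = -6.5 + 1.1·30 = 26.5; r = 28.9 − 26.5 = 2.4
x=40: ŷ = -6.5 + 1.1·40 = 37.5; r = 35.7 − 37.5 = -1.8
x=50: ŷ = -6.5 + 1.1·50 = 48.5; r = 46.9 − 48.5 = -1.6
x=60: ŷ = -6.5 + 1.1·60 = 59.5; r = 58.5 − 59.5 = -1
x=70: ŷ = -6.5 + 1.1·70 = 70.5; r = 72.5 − 70.5 = 2
|r| > 1.9: x=30 (|r|=2.4), x=70 (|r|=2) → 2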